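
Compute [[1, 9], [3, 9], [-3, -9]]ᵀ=[[1, 3, -3], [9, 9, -9]]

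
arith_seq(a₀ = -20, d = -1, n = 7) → a_0 = -20 + 0*-1 = -20
a_1 = -20 + 1*-1 = -21
a_2 = -20 + 2*-1 = -22
...
= [-20, -21, -22, -23, -24, -25, -26]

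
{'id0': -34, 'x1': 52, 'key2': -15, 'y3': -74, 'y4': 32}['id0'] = -34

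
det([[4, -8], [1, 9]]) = 44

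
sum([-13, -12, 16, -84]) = (-13) + (-12) + 16 + (-84)
= -93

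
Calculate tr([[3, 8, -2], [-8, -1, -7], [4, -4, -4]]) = diagonal: 3 + (-1) + (-4)
= -2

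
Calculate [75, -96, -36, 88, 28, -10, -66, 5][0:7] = [75, -96, -36, 88, 28, -10, -66]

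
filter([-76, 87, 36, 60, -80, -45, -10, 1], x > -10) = [87, 36, 60, 1]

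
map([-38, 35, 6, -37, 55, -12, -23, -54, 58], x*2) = [-76, 70, 12, -74, 110, -24, -46, -108, 116]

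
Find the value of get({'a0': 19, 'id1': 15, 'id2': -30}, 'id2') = -30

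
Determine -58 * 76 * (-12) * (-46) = -2433216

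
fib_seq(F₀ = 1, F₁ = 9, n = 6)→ F_2 = F_1 + F_0 = 10
F_3 = F_2 + F_1 = 19
F_4 = F_3 + F_2 = 29
...
= [1, 9, 10, 19, 29, 48]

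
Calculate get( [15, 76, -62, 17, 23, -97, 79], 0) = 15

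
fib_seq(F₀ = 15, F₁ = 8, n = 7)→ [15, 8, 23, 31, 54, 85, 139]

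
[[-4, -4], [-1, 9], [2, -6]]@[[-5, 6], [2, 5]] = [[12, -44], [23, 39], [-22, -18]]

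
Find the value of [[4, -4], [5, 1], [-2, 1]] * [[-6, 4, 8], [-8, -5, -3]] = [[8, 36, 44], [-38, 15, 37], [4, -13, -19]]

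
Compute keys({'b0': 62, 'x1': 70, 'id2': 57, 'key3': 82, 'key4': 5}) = ['b0', 'x1', 'id2', 'key3', 'key4']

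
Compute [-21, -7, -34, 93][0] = -21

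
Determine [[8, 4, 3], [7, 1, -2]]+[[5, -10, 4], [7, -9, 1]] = [[13, -6, 7], [14, -8, -1]]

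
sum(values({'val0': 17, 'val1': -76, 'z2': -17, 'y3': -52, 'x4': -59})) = -187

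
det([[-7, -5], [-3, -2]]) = (-7)*(-2) - (-5)*(-3)
= -1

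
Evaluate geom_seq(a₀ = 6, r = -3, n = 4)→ [6, -18, 54, -162]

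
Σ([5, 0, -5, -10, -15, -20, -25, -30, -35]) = -135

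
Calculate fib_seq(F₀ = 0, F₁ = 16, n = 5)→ F_2 = F_1 + F_0 = 16
F_3 = F_2 + F_1 = 32
F_4 = F_3 + F_2 = 48
= [0, 16, 16, 32, 48]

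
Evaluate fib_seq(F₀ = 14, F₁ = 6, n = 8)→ F_2 = F_1 + F_0 = 20
F_3 = F_2 + F_1 = 26
F_4 = F_3 + F_2 = 46
...
= [14, 6, 20, 26, 46, 72, 118, 190]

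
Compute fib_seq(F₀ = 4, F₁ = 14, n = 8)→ [4, 14, 18, 32, 50, 82, 132, 214]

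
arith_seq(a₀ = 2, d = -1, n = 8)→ a_0 = 2 + 0*-1 = 2
a_1 = 2 + 1*-1 = 1
a_2 = 2 + 2*-1 = 0
...
= [2, 1, 0, -1, -2, -3, -4, -5]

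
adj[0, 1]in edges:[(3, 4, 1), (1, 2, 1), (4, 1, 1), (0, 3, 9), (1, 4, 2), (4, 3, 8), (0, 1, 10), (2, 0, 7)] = 10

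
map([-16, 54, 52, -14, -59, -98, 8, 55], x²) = (-16)²=256, (54)²=2916, (52)²=2704, (-14)²=196, (-59)²=3481, (-98)²=9604, (8)²=64, (55)²=3025
= [256, 2916, 2704, 196, 3481, 9604, 64, 3025]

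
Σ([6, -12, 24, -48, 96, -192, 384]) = 6 + -12 + 24 + -48 + 96 + -192 + 384
= 258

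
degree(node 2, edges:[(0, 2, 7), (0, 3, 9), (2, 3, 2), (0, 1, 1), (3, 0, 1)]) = 2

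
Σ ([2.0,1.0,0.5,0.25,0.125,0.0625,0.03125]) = 2.0 + 1.0 + 0.5 + 0.25 + 0.125 + 0.0625 + 0.03125
= 3.96875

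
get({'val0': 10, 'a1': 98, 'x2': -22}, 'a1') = 98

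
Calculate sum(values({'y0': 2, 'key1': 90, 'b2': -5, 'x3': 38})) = 2 + 90 + (-5) + 38
= 125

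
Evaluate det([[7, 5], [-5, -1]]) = (7)*(-1) - (5)*(-5)
= 18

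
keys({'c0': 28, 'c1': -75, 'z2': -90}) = ['c0', 'c1', 'z2']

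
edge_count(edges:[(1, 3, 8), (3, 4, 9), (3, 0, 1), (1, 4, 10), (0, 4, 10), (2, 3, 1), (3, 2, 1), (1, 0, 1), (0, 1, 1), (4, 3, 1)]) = 10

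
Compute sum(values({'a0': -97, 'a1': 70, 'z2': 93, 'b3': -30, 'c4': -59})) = (-97) + 70 + 93 + (-30) + (-59)
= -23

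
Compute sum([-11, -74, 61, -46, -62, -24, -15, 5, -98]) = (-11) + (-74) + 61 + (-46) + (-62) + (-24) + (-15) + 5 + (-98)
= -264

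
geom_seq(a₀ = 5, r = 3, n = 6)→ a_0 = 5*3^0 = 5
a_1 = 5*3^1 = 15
a_2 = 5*3^2 = 45
...
= [5, 15, 45, 135, 405, 1215]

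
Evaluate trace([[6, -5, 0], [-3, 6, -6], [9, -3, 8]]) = diagonal: 6 + 6 + 8
= 20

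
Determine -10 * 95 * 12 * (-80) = 912000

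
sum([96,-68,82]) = 110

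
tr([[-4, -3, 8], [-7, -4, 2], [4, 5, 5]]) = diagonal: (-4) + (-4) + 5
= -3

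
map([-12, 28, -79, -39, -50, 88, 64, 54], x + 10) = [-2, 38, -69, -29, -40, 98, 74, 64]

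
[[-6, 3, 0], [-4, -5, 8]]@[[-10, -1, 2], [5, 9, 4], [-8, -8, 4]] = C[0][0] = (-6)*(-10) + (3)*(5) + (0)*(-8) = 75
C[0][1] = (-6)*(-1) + (3)*(9) + (0)*(-8) = 33
C[0][2] = (-6)*(2) + (3)*(4) + (0)*(4) = 0
C[1][0] = (-4)*(-10) + (-5)*(5) + (8)*(-8) = -49
C[1][1] = (-4)*(-1) + (-5)*(9) + (8)*(-8) = -105
C[1][2] = (-4)*(2) + (-5)*(4) + (8)*(4) = 4
= [[75, 33, 0], [-49, -105, 4]]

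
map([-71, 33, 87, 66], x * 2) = [-142, 66, 174, 132]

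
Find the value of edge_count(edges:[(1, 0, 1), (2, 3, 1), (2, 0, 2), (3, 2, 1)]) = 4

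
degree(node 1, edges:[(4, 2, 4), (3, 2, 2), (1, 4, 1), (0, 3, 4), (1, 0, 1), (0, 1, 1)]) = 3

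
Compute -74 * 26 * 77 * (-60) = 8888880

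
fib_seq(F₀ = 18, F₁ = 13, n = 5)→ [18, 13, 31, 44, 75]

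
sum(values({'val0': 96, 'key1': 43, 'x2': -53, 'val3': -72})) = 96 + 43 + (-53) + (-72)
= 14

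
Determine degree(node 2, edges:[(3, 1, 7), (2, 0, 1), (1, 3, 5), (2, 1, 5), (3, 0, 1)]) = 2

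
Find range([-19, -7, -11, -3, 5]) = 24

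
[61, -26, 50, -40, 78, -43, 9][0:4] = [61, -26, 50, -40]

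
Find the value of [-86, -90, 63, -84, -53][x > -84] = [63, -53]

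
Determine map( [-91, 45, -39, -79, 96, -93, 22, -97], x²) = [8281, 2025, 1521, 6241, 9216, 8649, 484, 9409]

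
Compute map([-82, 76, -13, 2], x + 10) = -82+10=-72, 76+10=86, -13+10=-3, 2+10=12
= [-72, 86, -3, 12]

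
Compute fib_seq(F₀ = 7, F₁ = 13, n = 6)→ [7, 13, 20, 33, 53, 86]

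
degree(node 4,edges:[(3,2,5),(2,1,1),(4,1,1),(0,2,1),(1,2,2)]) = 1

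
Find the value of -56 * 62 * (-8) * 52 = 1444352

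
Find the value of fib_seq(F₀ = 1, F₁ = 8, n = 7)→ [1, 8, 9, 17, 26, 43, 69]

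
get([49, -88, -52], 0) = 49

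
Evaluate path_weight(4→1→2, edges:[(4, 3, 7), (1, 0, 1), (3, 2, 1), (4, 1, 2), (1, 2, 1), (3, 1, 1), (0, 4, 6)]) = 3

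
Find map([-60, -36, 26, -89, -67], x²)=(-60)²=3600, (-36)²=1296, (26)²=676, (-89)²=7921, (-67)²=4489
= [3600, 1296, 676, 7921, 4489]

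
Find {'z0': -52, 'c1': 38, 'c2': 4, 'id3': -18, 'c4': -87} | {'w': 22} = {'z0': -52, 'c1': 38, 'c2': 4, 'id3': -18, 'c4': -87, 'w': 22}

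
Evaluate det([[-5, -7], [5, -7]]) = (-5)*(-7) - (-7)*(5)
= 70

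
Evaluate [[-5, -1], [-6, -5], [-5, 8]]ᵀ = [[-5, -6, -5], [-1, -5, 8]]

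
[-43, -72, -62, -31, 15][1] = -72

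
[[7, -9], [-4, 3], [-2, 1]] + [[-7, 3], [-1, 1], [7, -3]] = [[0, -6], [-5, 4], [5, -2]]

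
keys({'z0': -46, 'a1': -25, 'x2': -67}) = ['z0', 'a1', 'x2']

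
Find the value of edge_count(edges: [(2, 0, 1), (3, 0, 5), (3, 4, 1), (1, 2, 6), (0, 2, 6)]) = 5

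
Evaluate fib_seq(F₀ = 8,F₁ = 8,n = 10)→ [8, 8, 16, 24, 40, 64, 104, 168, 272, 440]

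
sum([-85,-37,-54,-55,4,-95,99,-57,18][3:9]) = slice → [-55, 4, -95, 99, -57, 18]
(-55) + 4 + (-95) + 99 + (-57) + 18
= -86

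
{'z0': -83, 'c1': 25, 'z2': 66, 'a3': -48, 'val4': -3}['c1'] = 25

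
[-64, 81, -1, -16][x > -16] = keep x where x > -16: -64✗, 81✓, -1✓, -16✗
= [81, -1]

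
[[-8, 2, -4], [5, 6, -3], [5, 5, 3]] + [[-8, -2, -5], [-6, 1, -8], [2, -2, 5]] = [[-16, 0, -9], [-1, 7, -11], [7, 3, 8]]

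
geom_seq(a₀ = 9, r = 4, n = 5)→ [9, 36, 144, 576, 2304]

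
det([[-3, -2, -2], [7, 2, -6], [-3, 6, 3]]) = -216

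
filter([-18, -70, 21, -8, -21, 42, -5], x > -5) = keep x where x > -5: -18✗, -70✗, 21✓, -8✗, -21✗, 42✓, -5✗
= [21, 42]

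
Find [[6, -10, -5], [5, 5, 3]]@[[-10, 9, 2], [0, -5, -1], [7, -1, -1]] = [[-95, 109, 27], [-29, 17, 2]]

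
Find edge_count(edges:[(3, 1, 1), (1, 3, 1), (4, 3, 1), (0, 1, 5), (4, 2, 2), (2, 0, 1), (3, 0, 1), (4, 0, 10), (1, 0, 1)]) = 9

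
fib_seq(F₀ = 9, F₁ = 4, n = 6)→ [9, 4, 13, 17, 30, 47]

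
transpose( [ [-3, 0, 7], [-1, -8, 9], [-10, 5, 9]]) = [[-3, -1, -10], [0, -8, 5], [7, 9, 9]]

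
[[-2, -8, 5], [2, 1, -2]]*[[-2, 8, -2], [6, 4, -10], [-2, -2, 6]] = [[-54, -58, 114], [6, 24, -26]]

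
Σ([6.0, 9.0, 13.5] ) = 6.0 + 9.0 + 13.5
= 28.5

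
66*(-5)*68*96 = -2154240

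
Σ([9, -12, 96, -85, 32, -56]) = -16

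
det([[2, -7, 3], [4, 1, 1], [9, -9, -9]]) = -450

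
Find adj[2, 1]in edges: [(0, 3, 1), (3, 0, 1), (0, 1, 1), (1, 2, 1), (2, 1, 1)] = 1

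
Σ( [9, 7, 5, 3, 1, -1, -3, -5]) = 16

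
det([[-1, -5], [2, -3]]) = 13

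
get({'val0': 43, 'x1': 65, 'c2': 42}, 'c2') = 42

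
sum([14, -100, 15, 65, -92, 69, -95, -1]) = 14 + (-100) + 15 + 65 + (-92) + 69 + (-95) + (-1)
= -125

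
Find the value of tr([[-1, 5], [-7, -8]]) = diagonal: (-1) + (-8)
= -9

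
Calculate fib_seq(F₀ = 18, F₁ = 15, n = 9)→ [18, 15, 33, 48, 81, 129, 210, 339, 549]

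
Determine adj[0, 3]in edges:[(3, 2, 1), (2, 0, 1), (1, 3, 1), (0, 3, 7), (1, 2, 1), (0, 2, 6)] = 7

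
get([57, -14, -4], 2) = -4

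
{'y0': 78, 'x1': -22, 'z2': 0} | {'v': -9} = {'y0': 78, 'x1': -22, 'z2': 0, 'v': -9}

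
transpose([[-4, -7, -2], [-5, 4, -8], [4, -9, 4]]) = [[-4, -5, 4], [-7, 4, -9], [-2, -8, 4]]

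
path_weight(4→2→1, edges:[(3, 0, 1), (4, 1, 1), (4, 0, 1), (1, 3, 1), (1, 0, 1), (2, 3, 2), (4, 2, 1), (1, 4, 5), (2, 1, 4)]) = w(4→2)=1 + w(2→1)=4
= 5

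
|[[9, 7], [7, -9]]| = (9)*(-9) - (7)*(7)
= -130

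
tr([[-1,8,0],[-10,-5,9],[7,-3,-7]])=-13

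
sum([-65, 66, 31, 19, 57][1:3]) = slice → [66, 31]
66 + 31
= 97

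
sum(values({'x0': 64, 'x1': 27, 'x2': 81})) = 172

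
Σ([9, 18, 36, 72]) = 135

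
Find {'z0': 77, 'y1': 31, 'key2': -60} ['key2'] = -60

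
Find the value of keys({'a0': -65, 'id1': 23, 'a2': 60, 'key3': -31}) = ['a0', 'id1', 'a2', 'key3']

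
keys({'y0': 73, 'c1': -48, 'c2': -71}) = ['y0', 'c1', 'c2']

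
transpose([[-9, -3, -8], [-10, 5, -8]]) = [[-9, -10], [-3, 5], [-8, -8]]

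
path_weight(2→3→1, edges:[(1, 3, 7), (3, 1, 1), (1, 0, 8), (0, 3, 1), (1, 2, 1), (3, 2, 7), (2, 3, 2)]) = 3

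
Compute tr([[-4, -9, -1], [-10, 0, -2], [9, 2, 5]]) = 1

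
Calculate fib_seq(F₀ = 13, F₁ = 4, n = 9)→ [13, 4, 17, 21, 38, 59, 97, 156, 253]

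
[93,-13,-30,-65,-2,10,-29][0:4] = [93, -13, -30, -65]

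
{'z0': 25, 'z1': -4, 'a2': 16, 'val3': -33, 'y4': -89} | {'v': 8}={'z0': 25, 'z1': -4, 'a2': 16, 'val3': -33, 'y4': -89, 'v': 8}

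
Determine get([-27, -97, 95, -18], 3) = -18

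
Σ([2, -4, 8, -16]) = 2 + -4 + 8 + -16
= -10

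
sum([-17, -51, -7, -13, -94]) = -182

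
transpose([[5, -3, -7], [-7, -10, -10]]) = [[5, -7], [-3, -10], [-7, -10]]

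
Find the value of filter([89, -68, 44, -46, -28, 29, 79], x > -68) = [89, 44, -46, -28, 29, 79]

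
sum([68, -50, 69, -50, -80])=-43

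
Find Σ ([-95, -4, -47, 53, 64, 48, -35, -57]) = (-95) + (-4) + (-47) + 53 + 64 + 48 + (-35) + (-57)
= -73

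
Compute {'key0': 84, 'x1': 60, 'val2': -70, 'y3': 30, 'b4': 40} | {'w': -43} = {'key0': 84, 'x1': 60, 'val2': -70, 'y3': 30, 'b4': 40, 'w': -43}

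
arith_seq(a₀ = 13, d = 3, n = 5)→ [13, 16, 19, 22, 25]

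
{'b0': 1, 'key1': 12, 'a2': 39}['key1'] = 12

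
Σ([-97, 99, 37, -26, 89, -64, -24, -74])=(-97) + 99 + 37 + (-26) + 89 + (-64) + (-24) + (-74)
= -60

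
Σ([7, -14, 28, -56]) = 7 + -14 + 28 + -56
= -35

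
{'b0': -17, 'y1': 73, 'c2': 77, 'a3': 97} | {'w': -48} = {'b0': -17, 'y1': 73, 'c2': 77, 'a3': 97, 'w': -48}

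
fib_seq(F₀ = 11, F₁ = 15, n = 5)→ [11, 15, 26, 41, 67]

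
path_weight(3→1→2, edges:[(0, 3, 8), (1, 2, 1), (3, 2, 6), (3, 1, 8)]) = 9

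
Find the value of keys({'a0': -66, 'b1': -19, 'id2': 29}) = ['a0', 'b1', 'id2']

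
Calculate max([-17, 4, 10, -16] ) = 10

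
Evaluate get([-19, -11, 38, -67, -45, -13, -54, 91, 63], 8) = 63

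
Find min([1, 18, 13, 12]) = 1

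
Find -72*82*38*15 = -3365280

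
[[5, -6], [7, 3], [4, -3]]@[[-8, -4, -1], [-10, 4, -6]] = [[20, -44, 31], [-86, -16, -25], [-2, -28, 14]]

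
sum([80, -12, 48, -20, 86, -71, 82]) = 80 + (-12) + 48 + (-20) + 86 + (-71) + 82
= 193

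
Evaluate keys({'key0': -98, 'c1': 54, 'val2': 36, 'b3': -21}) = ['key0', 'c1', 'val2', 'b3']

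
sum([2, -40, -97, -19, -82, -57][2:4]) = -116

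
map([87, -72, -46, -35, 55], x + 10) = 87+10=97, -72+10=-62, -46+10=-36, -35+10=-25, 55+10=65
= [97, -62, -36, -25, 65]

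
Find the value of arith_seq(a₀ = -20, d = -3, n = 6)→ [-20, -23, -26, -29, -32, -35]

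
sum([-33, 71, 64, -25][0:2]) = slice → [-33, 71]
(-33) + 71
= 38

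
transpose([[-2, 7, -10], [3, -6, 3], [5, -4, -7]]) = [[-2, 3, 5], [7, -6, -4], [-10, 3, -7]]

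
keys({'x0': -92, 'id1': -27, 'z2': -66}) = ['x0', 'id1', 'z2']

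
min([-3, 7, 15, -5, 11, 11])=-5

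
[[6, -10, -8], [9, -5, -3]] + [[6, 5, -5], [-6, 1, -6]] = [[12, -5, -13], [3, -4, -9]]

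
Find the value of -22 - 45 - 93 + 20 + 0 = -140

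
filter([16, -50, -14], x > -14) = keep x where x > -14: 16✓, -50✗, -14✗
= [16]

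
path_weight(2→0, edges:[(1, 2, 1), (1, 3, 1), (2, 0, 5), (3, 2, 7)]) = 5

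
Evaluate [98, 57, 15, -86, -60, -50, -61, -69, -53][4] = -60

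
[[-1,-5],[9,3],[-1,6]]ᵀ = [[-1, 9, -1], [-5, 3, 6]]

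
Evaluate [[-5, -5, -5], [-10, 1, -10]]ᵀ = [[-5, -10], [-5, 1], [-5, -10]]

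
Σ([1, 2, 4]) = 7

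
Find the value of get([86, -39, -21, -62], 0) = 86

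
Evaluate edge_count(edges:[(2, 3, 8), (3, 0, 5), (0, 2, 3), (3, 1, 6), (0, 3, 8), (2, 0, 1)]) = 6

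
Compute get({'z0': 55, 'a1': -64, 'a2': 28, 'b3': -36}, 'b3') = -36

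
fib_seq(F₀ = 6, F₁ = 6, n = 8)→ F_2 = F_1 + F_0 = 12
F_3 = F_2 + F_1 = 18
F_4 = F_3 + F_2 = 30
...
= [6, 6, 12, 18, 30, 48, 78, 126]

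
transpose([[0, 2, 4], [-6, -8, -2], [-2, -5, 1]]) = [[0, -6, -2], [2, -8, -5], [4, -2, 1]]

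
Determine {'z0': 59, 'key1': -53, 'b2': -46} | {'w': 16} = {'z0': 59, 'key1': -53, 'b2': -46, 'w': 16}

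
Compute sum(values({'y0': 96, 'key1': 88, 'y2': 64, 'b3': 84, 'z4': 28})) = 96 + 88 + 64 + 84 + 28
= 360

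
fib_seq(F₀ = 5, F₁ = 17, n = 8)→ F_2 = F_1 + F_0 = 22
F_3 = F_2 + F_1 = 39
F_4 = F_3 + F_2 = 61
...
= [5, 17, 22, 39, 61, 100, 161, 261]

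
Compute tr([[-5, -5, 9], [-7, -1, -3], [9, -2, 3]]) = diagonal: (-5) + (-1) + 3
= -3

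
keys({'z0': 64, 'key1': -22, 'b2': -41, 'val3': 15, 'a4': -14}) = ['z0', 'key1', 'b2', 'val3', 'a4']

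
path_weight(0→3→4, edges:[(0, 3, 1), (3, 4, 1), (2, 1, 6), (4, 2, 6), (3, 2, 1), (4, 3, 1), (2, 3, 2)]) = w(0→3)=1 + w(3→4)=1
= 2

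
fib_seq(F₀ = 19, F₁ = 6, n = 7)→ F_2 = F_1 + F_0 = 25
F_3 = F_2 + F_1 = 31
F_4 = F_3 + F_2 = 56
...
= [19, 6, 25, 31, 56, 87, 143]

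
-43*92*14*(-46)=2547664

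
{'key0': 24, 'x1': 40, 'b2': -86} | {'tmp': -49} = {'key0': 24, 'x1': 40, 'b2': -86, 'tmp': -49}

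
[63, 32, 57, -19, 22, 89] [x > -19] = [63, 32, 57, 22, 89]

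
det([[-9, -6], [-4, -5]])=(-9)*(-5) - (-6)*(-4)
= 21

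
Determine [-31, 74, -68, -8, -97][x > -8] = [74]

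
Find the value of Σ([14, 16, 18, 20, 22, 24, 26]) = 140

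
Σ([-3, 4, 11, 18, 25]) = (-3) + 4 + 11 + 18 + 25
= 55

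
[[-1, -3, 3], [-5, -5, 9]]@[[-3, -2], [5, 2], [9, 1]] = [[15, -1], [71, 9]]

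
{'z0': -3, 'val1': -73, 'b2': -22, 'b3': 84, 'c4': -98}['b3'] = 84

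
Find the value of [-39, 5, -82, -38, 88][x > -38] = [5, 88]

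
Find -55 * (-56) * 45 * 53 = 7345800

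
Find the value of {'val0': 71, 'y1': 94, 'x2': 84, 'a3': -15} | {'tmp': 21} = {'val0': 71, 'y1': 94, 'x2': 84, 'a3': -15, 'tmp': 21}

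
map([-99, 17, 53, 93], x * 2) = -99*2=-198, 17*2=34, 53*2=106, 93*2=186
= [-198, 34, 106, 186]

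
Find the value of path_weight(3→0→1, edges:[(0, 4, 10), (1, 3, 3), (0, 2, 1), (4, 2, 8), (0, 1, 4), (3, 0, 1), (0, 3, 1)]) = w(3→0)=1 + w(0→1)=4
= 5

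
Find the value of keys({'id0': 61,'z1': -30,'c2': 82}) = ['id0', 'z1', 'c2']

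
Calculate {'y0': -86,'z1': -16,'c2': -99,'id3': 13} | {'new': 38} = {'y0': -86, 'z1': -16, 'c2': -99, 'id3': 13, 'new': 38}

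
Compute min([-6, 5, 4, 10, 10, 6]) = -6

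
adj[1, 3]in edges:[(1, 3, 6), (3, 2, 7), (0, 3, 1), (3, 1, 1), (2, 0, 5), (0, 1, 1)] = 6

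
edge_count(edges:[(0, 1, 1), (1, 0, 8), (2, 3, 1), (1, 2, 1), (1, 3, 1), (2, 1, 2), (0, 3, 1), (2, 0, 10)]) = 8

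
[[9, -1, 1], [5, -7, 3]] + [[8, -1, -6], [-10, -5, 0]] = [[17, -2, -5], [-5, -12, 3]]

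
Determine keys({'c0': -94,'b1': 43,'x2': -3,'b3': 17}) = ['c0', 'b1', 'x2', 'b3']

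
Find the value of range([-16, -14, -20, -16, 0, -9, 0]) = 20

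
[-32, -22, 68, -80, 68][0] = -32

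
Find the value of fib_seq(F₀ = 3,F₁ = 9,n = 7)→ [3, 9, 12, 21, 33, 54, 87]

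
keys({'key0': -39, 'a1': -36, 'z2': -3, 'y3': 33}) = ['key0', 'a1', 'z2', 'y3']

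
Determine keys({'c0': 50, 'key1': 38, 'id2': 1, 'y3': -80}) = ['c0', 'key1', 'id2', 'y3']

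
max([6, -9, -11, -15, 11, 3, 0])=11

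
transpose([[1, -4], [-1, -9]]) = [[1, -1], [-4, -9]]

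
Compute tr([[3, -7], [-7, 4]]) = diagonal: 3 + 4
= 7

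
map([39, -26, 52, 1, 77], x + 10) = 39+10=49, -26+10=-16, 52+10=62, 1+10=11, 77+10=87
= [49, -16, 62, 11, 87]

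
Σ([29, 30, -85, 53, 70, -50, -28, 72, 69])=160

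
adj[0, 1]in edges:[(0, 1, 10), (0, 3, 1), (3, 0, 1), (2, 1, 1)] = 10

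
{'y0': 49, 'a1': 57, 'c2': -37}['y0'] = 49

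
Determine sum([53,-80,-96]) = -123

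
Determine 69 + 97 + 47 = 213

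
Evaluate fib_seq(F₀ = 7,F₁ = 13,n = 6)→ [7, 13, 20, 33, 53, 86]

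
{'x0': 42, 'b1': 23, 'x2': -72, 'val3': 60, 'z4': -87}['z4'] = -87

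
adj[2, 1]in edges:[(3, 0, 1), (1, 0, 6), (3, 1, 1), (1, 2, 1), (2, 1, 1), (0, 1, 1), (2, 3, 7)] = 1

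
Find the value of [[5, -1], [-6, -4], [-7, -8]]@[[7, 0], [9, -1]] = [[26, 1], [-78, 4], [-121, 8]]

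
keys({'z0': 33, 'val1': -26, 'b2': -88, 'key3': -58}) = ['z0', 'val1', 'b2', 'key3']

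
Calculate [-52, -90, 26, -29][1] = -90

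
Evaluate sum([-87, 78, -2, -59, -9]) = -79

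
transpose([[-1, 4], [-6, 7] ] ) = [[-1, -6], [4, 7]]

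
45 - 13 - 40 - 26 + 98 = 64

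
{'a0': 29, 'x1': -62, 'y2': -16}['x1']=-62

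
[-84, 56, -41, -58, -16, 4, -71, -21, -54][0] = -84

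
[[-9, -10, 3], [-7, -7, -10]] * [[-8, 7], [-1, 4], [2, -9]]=[[88, -130], [43, 13]]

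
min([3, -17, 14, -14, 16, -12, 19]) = -17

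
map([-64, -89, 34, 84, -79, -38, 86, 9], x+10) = -64+10=-54, -89+10=-79, 34+10=44, 84+10=94, -79+10=-69, -38+10=-28, 86+10=96, 9+10=19
= [-54, -79, 44, 94, -69, -28, 96, 19]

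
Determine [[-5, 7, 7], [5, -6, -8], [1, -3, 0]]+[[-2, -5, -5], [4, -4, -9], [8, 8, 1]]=[[-7, 2, 2], [9, -10, -17], [9, 5, 1]]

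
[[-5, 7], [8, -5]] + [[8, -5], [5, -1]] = [[3, 2], [13, -6]]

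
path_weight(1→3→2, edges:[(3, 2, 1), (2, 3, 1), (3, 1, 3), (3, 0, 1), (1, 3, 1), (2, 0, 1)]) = 2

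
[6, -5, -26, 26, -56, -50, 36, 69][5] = -50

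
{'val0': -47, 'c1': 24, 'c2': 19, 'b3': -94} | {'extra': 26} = {'val0': -47, 'c1': 24, 'c2': 19, 'b3': -94, 'extra': 26}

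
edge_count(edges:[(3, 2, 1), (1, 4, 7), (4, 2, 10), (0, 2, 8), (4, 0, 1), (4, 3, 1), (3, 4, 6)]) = 7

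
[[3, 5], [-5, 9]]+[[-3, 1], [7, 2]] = [[0, 6], [2, 11]]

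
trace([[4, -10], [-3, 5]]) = 9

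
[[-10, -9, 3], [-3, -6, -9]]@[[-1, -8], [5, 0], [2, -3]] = C[0][0] = (-10)*(-1) + (-9)*(5) + (3)*(2) = -29
C[0][1] = (-10)*(-8) + (-9)*(0) + (3)*(-3) = 71
C[1][0] = (-3)*(-1) + (-6)*(5) + (-9)*(2) = -45
C[1][1] = (-3)*(-8) + (-6)*(0) + (-9)*(-3) = 51
= [[-29, 71], [-45, 51]]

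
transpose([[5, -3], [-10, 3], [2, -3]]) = [[5, -10, 2], [-3, 3, -3]]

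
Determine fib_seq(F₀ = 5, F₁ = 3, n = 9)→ F_2 = F_1 + F_0 = 8
F_3 = F_2 + F_1 = 11
F_4 = F_3 + F_2 = 19
...
= [5, 3, 8, 11, 19, 30, 49, 79, 128]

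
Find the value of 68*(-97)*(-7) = 46172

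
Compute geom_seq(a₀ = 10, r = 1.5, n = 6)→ a_0 = 10*1.5^0 = 10.0
a_1 = 10*1.5^1 = 15.0
a_2 = 10*1.5^2 = 22.5
...
= [10.0, 15.0, 22.5, 33.75, 50.625, 75.9375]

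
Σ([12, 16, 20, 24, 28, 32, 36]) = 12 + 16 + 20 + 24 + 28 + 32 + 36
= 168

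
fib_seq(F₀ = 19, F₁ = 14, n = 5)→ F_2 = F_1 + F_0 = 33
F_3 = F_2 + F_1 = 47
F_4 = F_3 + F_2 = 80
= [19, 14, 33, 47, 80]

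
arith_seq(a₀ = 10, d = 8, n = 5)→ a_0 = 10 + 0*8 = 10
a_1 = 10 + 1*8 = 18
a_2 = 10 + 2*8 = 26
...
= [10, 18, 26, 34, 42]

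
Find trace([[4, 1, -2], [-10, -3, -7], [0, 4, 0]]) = diagonal: 4 + (-3) + 0
= 1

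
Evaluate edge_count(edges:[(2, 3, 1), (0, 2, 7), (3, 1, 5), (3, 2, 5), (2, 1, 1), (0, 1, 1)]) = 6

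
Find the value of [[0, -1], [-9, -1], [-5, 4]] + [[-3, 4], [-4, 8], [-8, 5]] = [[-3, 3], [-13, 7], [-13, 9]]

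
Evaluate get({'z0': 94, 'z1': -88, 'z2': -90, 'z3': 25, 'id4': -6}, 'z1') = -88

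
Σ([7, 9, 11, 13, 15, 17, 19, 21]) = 7 + 9 + 11 + 13 + 15 + 17 + 19 + 21
= 112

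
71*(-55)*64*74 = -18494080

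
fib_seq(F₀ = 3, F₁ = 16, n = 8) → F_2 = F_1 + F_0 = 19
F_3 = F_2 + F_1 = 35
F_4 = F_3 + F_2 = 54
...
= [3, 16, 19, 35, 54, 89, 143, 232]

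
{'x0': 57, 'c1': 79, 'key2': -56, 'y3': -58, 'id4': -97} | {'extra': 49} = {'x0': 57, 'c1': 79, 'key2': -56, 'y3': -58, 'id4': -97, 'extra': 49}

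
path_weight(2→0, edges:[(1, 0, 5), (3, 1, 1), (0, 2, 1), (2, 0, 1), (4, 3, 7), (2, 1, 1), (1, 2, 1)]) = 1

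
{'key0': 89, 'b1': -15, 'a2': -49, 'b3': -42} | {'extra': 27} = {'key0': 89, 'b1': -15, 'a2': -49, 'b3': -42, 'extra': 27}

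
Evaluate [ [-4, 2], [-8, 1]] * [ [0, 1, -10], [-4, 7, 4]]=[[-8, 10, 48], [-4, -1, 84]]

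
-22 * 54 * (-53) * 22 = 1385208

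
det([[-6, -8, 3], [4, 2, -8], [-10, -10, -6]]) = -340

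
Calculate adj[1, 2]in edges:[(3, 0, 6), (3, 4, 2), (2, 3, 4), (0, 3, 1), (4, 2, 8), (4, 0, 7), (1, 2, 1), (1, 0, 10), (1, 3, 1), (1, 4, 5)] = 1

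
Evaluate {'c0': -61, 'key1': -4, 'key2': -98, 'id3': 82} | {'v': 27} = {'c0': -61, 'key1': -4, 'key2': -98, 'id3': 82, 'v': 27}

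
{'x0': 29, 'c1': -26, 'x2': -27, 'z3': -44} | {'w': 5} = {'x0': 29, 'c1': -26, 'x2': -27, 'z3': -44, 'w': 5}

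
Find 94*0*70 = 0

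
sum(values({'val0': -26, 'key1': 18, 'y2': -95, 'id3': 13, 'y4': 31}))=(-26) + 18 + (-95) + 13 + 31
= -59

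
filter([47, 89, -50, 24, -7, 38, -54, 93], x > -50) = [47, 89, 24, -7, 38, 93]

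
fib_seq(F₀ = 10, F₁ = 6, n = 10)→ F_2 = F_1 + F_0 = 16
F_3 = F_2 + F_1 = 22
F_4 = F_3 + F_2 = 38
...
= [10, 6, 16, 22, 38, 60, 98, 158, 256, 414]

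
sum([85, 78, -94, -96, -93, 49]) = 85 + 78 + (-94) + (-96) + (-93) + 49
= -71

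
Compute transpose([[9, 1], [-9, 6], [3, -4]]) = [[9, -9, 3], [1, 6, -4]]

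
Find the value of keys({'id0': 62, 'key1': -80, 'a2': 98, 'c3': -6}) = ['id0', 'key1', 'a2', 'c3']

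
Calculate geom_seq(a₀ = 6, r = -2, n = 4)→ a_0 = 6*(-2)^0 = 6
a_1 = 6*(-2)^1 = -12
a_2 = 6*(-2)^2 = 24
...
= [6, -12, 24, -48]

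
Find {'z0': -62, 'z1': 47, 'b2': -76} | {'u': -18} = {'z0': -62, 'z1': 47, 'b2': -76, 'u': -18}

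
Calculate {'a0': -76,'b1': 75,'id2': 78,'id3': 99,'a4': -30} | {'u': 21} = {'a0': -76, 'b1': 75, 'id2': 78, 'id3': 99, 'a4': -30, 'u': 21}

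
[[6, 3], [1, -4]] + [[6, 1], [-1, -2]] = [[12, 4], [0, -6]]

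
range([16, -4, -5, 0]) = 21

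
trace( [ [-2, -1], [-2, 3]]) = diagonal: (-2) + 3
= 1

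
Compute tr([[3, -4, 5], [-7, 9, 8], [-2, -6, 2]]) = 14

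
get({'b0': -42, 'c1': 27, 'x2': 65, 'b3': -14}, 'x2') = 65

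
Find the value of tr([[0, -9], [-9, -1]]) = diagonal: 0 + (-1)
= -1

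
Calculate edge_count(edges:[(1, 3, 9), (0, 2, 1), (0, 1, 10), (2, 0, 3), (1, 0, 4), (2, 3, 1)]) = 6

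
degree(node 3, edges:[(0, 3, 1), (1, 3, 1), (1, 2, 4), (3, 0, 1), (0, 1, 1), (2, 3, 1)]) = incident: (0,3), (1,3), (3,0), (2,3)
= 4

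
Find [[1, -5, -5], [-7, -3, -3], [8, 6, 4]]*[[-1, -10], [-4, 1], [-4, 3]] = [[39, -30], [31, 58], [-48, -62]]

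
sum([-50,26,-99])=-123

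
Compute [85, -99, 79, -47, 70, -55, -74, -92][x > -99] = [85, 79, -47, 70, -55, -74, -92]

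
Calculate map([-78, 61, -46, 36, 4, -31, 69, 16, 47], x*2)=-78*2=-156, 61*2=122, -46*2=-92, 36*2=72, 4*2=8, -31*2=-62, 69*2=138, 16*2=32, 47*2=94
= [-156, 122, -92, 72, 8, -62, 138, 32, 94]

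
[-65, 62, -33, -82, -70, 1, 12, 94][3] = -82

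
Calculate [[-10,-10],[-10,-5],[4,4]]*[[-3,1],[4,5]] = [[-10, -60], [10, -35], [4, 24]]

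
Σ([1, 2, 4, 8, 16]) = 1 + 2 + 4 + 8 + 16
= 31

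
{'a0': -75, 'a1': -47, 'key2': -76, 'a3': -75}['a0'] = -75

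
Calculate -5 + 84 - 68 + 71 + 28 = 110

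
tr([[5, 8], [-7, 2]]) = 7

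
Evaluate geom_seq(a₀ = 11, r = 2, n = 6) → [11, 22, 44, 88, 176, 352]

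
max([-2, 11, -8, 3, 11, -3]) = 11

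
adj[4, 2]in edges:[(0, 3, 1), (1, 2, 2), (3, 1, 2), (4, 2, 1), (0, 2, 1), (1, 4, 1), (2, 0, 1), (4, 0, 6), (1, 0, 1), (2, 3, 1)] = 1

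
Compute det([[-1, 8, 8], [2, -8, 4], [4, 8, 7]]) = 488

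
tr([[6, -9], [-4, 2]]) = diagonal: 6 + 2
= 8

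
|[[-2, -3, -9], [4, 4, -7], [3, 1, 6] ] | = (1)*(-2)*det([[4, -7], [1, 6]]) + (-1)*(-3)*det([[4, -7], [3, 6]]) + (1)*(-9)*det([[4, 4], [3, 1]])
= -62 + 135 + 72
= 145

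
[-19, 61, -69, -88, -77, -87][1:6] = [61, -69, -88, -77, -87]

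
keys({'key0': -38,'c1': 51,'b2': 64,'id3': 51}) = ['key0', 'c1', 'b2', 'id3']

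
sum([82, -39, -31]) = 12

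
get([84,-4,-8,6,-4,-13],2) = -8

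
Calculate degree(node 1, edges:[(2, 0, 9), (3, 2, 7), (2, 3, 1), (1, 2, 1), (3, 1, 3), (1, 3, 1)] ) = 3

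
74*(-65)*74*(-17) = 6050980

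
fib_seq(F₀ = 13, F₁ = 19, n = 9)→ F_2 = F_1 + F_0 = 32
F_3 = F_2 + F_1 = 51
F_4 = F_3 + F_2 = 83
...
= [13, 19, 32, 51, 83, 134, 217, 351, 568]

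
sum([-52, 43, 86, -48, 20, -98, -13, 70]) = (-52) + 43 + 86 + (-48) + 20 + (-98) + (-13) + 70
= 8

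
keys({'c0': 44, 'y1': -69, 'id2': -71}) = ['c0', 'y1', 'id2']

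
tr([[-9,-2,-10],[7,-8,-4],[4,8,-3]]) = diagonal: (-9) + (-8) + (-3)
= -20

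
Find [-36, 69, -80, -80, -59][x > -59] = [-36, 69]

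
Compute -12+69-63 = -6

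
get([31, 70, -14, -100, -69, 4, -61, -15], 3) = -100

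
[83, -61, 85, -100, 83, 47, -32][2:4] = [85, -100]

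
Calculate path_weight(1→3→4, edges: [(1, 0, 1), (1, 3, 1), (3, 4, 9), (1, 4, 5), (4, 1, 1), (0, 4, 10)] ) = w(1→3)=1 + w(3→4)=9
= 10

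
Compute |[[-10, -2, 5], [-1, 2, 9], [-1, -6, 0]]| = -482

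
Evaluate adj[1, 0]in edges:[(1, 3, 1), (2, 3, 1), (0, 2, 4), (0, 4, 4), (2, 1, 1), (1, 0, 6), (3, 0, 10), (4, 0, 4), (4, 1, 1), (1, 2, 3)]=6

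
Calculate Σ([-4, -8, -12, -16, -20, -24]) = -84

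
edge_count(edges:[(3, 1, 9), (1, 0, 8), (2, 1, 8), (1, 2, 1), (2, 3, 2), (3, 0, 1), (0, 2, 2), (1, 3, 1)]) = 8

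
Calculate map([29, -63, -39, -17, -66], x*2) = 29*2=58, -63*2=-126, -39*2=-78, -17*2=-34, -66*2=-132
= [58, -126, -78, -34, -132]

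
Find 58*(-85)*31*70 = -10698100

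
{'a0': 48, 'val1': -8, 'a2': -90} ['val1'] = -8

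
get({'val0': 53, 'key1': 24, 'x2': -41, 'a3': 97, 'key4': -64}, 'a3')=97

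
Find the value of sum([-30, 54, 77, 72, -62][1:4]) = slice → [54, 77, 72]
54 + 77 + 72
= 203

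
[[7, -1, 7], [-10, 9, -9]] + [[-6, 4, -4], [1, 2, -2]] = [[1, 3, 3], [-9, 11, -11]]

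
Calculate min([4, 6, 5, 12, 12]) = 4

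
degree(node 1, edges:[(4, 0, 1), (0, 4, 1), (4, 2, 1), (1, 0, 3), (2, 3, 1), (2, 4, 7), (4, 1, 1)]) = 2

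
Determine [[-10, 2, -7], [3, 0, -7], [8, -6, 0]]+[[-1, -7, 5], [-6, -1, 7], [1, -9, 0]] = [[-11, -5, -2], [-3, -1, 0], [9, -15, 0]]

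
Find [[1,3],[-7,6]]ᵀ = [[1, -7], [3, 6]]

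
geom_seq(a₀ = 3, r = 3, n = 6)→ a_0 = 3*3^0 = 3
a_1 = 3*3^1 = 9
a_2 = 3*3^2 = 27
...
= [3, 9, 27, 81, 243, 729]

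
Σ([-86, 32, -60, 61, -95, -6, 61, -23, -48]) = (-86) + 32 + (-60) + 61 + (-95) + (-6) + 61 + (-23) + (-48)
= -164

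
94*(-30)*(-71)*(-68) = -13614960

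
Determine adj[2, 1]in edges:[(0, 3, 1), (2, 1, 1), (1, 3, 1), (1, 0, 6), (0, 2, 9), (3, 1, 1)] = 1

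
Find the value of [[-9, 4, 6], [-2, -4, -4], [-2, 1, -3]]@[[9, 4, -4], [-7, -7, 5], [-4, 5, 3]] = [[-133, -34, 74], [26, 0, -24], [-13, -30, 4]]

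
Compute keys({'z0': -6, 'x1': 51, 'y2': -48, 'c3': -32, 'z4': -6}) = ['z0', 'x1', 'y2', 'c3', 'z4']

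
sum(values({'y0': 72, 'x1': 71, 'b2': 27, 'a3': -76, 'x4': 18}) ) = 112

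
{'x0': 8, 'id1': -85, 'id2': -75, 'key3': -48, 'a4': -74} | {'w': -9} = {'x0': 8, 'id1': -85, 'id2': -75, 'key3': -48, 'a4': -74, 'w': -9}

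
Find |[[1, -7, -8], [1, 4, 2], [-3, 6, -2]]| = (1)*(1)*det([[4, 2], [6, -2]]) + (-1)*(-7)*det([[1, 2], [-3, -2]]) + (1)*(-8)*det([[1, 4], [-3, 6]])
= -20 + 28 + -144
= -136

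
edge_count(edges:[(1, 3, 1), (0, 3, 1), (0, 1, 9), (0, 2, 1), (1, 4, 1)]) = 5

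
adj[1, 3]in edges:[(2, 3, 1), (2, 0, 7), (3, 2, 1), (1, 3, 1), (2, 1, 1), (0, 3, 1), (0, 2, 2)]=1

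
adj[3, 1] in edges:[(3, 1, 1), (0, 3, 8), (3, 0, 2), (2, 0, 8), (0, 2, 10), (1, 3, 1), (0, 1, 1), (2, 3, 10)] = 1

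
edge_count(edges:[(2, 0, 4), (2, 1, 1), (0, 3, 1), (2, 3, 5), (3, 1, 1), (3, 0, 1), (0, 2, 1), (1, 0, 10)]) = 8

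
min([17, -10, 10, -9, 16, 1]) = -10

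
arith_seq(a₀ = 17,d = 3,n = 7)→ [17, 20, 23, 26, 29, 32, 35]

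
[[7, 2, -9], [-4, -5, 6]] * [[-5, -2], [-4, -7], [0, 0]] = [[-43, -28], [40, 43]]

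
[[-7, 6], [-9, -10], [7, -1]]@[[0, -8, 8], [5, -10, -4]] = C[0][0] = (-7)*(0) + (6)*(5) = 30
C[0][1] = (-7)*(-8) + (6)*(-10) = -4
C[0][2] = (-7)*(8) + (6)*(-4) = -80
C[1][0] = (-9)*(0) + (-10)*(5) = -50
C[1][1] = (-9)*(-8) + (-10)*(-10) = 172
C[1][2] = (-9)*(8) + (-10)*(-4) = -32
... (3 more cells)
= [[30, -4, -80], [-50, 172, -32], [-5, -46, 60]]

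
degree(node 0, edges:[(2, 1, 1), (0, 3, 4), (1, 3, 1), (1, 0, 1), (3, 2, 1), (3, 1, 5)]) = 2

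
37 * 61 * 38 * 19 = 1629554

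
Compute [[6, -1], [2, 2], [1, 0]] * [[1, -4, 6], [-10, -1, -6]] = [[16, -23, 42], [-18, -10, 0], [1, -4, 6]]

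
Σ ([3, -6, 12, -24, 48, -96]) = -63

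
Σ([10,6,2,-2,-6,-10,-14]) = -14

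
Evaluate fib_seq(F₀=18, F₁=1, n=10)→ F_2 = F_1 + F_0 = 19
F_3 = F_2 + F_1 = 20
F_4 = F_3 + F_2 = 39
...
= [18, 1, 19, 20, 39, 59, 98, 157, 255, 412]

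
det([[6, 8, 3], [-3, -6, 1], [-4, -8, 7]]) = (1)*(6)*det([[-6, 1], [-8, 7]]) + (-1)*(8)*det([[-3, 1], [-4, 7]]) + (1)*(3)*det([[-3, -6], [-4, -8]])
= -204 + 136 + 0
= -68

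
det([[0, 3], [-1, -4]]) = (0)*(-4) - (3)*(-1)
= 3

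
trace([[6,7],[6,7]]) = diagonal: 6 + 7
= 13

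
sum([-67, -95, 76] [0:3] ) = slice → [-67, -95, 76]
(-67) + (-95) + 76
= -86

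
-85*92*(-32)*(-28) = -7006720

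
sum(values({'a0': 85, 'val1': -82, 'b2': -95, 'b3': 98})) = 6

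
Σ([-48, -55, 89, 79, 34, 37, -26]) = 110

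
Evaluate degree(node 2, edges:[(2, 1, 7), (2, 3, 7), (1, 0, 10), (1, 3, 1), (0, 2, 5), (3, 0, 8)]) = incident: (2,1), (2,3), (0,2)
= 3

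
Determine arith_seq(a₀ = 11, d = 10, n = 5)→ a_0 = 11 + 0*10 = 11
a_1 = 11 + 1*10 = 21
a_2 = 11 + 2*10 = 31
...
= [11, 21, 31, 41, 51]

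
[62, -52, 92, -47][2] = 92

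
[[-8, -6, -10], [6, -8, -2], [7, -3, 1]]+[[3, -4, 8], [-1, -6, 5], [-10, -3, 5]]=[[-5, -10, -2], [5, -14, 3], [-3, -6, 6]]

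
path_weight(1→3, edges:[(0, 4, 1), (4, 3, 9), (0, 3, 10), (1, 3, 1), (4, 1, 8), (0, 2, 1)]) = w(1→3)=1
= 1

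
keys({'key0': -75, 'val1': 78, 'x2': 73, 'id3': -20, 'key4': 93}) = ['key0', 'val1', 'x2', 'id3', 'key4']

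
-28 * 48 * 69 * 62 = -5749632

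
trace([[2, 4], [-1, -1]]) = diagonal: 2 + (-1)
= 1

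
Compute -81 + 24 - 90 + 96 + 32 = -19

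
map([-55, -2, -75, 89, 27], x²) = (-55)²=3025, (-2)²=4, (-75)²=5625, (89)²=7921, (27)²=729
= [3025, 4, 5625, 7921, 729]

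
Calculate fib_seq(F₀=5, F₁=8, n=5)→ [5, 8, 13, 21, 34]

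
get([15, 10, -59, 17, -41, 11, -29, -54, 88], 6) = -29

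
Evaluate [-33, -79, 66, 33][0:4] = [-33, -79, 66, 33]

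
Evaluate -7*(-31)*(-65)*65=-916825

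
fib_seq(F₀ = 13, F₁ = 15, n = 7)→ F_2 = F_1 + F_0 = 28
F_3 = F_2 + F_1 = 43
F_4 = F_3 + F_2 = 71
...
= [13, 15, 28, 43, 71, 114, 185]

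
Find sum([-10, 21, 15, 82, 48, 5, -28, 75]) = 208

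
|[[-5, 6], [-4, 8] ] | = (-5)*(8) - (6)*(-4)
= -16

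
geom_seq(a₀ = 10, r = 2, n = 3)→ [10, 20, 40]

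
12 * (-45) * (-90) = 48600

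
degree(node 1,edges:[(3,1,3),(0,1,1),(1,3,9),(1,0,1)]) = 4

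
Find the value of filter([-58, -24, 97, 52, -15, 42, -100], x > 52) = [97]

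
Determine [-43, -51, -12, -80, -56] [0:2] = [-43, -51]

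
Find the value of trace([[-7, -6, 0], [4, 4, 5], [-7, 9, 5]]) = diagonal: (-7) + 4 + 5
= 2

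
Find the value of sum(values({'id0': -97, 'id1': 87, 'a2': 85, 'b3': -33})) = 42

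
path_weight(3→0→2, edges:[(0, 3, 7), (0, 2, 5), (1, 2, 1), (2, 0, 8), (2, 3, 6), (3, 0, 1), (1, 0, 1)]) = w(3→0)=1 + w(0→2)=5
= 6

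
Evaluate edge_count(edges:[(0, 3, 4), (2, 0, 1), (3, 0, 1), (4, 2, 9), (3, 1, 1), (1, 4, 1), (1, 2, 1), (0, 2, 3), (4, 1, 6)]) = 9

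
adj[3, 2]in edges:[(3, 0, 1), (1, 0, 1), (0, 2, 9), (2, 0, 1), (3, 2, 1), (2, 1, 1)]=1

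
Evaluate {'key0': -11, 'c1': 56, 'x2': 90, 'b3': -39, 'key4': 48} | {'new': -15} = {'key0': -11, 'c1': 56, 'x2': 90, 'b3': -39, 'key4': 48, 'new': -15}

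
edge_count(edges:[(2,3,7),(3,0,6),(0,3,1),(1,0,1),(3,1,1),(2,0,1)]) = 6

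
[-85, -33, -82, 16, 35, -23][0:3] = [-85, -33, -82]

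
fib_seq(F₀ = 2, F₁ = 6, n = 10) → [2, 6, 8, 14, 22, 36, 58, 94, 152, 246]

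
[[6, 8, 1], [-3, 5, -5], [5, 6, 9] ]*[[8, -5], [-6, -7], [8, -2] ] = C[0][0] = (6)*(8) + (8)*(-6) + (1)*(8) = 8
C[0][1] = (6)*(-5) + (8)*(-7) + (1)*(-2) = -88
C[1][0] = (-3)*(8) + (5)*(-6) + (-5)*(8) = -94
C[1][1] = (-3)*(-5) + (5)*(-7) + (-5)*(-2) = -10
C[2][0] = (5)*(8) + (6)*(-6) + (9)*(8) = 76
C[2][1] = (5)*(-5) + (6)*(-7) + (9)*(-2) = -85
= [[8, -88], [-94, -10], [76, -85]]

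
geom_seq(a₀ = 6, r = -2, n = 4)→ a_0 = 6*(-2)^0 = 6
a_1 = 6*(-2)^1 = -12
a_2 = 6*(-2)^2 = 24
...
= [6, -12, 24, -48]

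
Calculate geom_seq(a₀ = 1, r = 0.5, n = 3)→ a_0 = 1*0.5^0 = 1.0
a_1 = 1*0.5^1 = 0.5
a_2 = 1*0.5^2 = 0.25
= [1.0, 0.5, 0.25]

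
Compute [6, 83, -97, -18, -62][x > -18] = keep x where x > -18: 6✓, 83✓, -97✗, -18✗, -62✗
= [6, 83]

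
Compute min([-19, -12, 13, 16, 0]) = -19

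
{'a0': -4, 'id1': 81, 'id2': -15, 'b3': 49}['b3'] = 49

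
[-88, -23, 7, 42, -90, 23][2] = 7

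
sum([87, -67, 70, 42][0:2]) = 20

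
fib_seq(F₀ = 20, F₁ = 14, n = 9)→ [20, 14, 34, 48, 82, 130, 212, 342, 554]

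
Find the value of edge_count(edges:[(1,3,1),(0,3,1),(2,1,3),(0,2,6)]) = 4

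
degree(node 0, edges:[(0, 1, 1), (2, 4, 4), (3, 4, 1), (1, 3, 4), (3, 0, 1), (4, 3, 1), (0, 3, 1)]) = incident: (0,1), (3,0), (0,3)
= 3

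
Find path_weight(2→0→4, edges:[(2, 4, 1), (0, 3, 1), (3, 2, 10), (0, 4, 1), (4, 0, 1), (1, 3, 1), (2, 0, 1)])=2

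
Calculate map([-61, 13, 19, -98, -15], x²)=(-61)²=3721, (13)²=169, (19)²=361, (-98)²=9604, (-15)²=225
= [3721, 169, 361, 9604, 225]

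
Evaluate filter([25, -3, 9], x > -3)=[25, 9]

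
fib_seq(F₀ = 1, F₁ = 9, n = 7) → [1, 9, 10, 19, 29, 48, 77]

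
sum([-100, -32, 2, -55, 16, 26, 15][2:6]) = slice → [2, -55, 16, 26]
2 + (-55) + 16 + 26
= -11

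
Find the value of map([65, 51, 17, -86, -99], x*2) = 65*2=130, 51*2=102, 17*2=34, -86*2=-172, -99*2=-198
= [130, 102, 34, -172, -198]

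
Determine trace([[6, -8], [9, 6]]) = 12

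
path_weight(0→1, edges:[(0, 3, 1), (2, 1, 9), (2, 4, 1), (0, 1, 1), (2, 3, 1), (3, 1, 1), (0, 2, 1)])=w(0→1)=1
= 1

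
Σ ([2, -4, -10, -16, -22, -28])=2 + (-4) + (-10) + (-16) + (-22) + (-28)
= -78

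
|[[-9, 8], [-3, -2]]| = (-9)*(-2) - (8)*(-3)
= 42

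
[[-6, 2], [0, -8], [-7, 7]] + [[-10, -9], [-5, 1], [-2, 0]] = [[-16, -7], [-5, -7], [-9, 7]]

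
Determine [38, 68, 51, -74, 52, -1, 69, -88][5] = -1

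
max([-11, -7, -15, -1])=-1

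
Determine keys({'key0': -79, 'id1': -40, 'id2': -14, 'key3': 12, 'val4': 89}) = ['key0', 'id1', 'id2', 'key3', 'val4']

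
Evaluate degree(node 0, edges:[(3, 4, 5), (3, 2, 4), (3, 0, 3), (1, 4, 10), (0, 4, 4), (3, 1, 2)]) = 2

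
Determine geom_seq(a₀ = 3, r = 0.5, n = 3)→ [3.0, 1.5, 0.75]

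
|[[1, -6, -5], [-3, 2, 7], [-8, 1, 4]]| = 200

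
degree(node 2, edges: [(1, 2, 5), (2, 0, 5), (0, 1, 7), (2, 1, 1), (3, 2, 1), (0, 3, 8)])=incident: (1,2), (2,0), (2,1), (3,2)
= 4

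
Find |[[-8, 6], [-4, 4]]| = (-8)*(4) - (6)*(-4)
= -8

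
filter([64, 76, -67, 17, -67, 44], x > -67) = [64, 76, 17, 44]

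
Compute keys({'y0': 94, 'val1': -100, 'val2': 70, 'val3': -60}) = ['y0', 'val1', 'val2', 'val3']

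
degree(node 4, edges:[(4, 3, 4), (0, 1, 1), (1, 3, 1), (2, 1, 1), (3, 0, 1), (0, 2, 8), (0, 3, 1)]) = incident: (4,3)
= 1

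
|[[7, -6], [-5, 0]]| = (7)*(0) - (-6)*(-5)
= -30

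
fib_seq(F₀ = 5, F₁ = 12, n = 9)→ [5, 12, 17, 29, 46, 75, 121, 196, 317]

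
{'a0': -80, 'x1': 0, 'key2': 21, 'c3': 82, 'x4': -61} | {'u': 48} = {'a0': -80, 'x1': 0, 'key2': 21, 'c3': 82, 'x4': -61, 'u': 48}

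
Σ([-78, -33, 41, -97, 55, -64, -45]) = (-78) + (-33) + 41 + (-97) + 55 + (-64) + (-45)
= -221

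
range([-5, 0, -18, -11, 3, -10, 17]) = 35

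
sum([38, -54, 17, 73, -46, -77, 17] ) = 38 + (-54) + 17 + 73 + (-46) + (-77) + 17
= -32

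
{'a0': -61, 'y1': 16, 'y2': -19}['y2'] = -19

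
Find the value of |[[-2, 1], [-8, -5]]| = 18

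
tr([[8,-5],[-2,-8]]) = 0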